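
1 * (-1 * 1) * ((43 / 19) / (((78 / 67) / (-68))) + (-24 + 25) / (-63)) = 2057281 / 15561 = 132.21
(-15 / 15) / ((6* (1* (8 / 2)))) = -1 / 24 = -0.04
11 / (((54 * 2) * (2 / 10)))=55 / 108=0.51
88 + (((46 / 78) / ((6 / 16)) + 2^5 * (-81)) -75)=-301559 / 117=-2577.43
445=445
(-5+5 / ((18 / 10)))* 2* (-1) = 40 / 9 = 4.44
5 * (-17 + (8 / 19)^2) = -30365 / 361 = -84.11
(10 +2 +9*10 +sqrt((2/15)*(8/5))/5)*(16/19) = 85.97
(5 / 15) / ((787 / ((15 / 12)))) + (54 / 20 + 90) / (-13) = -7.13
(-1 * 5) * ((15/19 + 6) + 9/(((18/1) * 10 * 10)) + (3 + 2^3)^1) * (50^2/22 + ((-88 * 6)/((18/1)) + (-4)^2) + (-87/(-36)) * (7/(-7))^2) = -916846021/100320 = -9139.21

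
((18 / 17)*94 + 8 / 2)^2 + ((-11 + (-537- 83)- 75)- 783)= 2667279 / 289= 9229.34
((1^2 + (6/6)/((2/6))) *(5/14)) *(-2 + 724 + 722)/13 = 14440/91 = 158.68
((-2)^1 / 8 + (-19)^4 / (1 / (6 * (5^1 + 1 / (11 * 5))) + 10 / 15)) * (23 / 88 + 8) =33030485285 / 21472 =1538305.02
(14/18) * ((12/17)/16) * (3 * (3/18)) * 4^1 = 7/102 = 0.07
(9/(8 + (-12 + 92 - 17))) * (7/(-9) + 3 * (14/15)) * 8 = 728/355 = 2.05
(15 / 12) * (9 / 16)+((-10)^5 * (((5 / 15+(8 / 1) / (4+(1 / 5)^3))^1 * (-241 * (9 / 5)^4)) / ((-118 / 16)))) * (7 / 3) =-117571865443335 / 630592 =-186446807.83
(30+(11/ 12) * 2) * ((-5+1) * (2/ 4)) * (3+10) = -2483/ 3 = -827.67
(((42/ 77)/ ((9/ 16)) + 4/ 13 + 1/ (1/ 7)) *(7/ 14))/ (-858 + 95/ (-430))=-152693/ 31663203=-0.00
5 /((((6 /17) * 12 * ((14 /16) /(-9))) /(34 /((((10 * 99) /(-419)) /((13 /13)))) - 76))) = 760631 /693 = 1097.59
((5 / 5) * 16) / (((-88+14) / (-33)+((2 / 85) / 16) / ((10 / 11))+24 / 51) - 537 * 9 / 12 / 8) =-7180800 / 21375949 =-0.34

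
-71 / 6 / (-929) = 71 / 5574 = 0.01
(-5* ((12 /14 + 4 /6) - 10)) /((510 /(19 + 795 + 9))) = 73247 /1071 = 68.39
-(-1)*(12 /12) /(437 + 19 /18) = 18 /7885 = 0.00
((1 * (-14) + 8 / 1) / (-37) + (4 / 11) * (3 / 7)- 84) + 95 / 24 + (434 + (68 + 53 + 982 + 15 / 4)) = 1461.03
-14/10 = -7/5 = -1.40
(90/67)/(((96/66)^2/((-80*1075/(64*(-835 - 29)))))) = 0.99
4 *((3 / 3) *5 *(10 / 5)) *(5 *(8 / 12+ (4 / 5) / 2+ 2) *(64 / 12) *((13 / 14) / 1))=191360 / 63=3037.46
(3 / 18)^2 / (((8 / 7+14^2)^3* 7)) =49 / 94610592000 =0.00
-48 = -48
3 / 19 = 0.16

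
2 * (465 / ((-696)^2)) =155 / 80736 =0.00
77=77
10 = 10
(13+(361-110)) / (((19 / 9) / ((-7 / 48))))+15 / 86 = -14757 / 817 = -18.06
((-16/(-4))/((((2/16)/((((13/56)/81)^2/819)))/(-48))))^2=0.00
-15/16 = -0.94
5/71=0.07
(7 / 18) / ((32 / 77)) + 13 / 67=43601 / 38592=1.13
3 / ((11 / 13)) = 39 / 11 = 3.55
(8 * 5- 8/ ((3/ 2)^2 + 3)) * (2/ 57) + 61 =74633/ 1197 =62.35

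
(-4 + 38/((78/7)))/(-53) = 23/2067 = 0.01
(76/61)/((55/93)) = 7068/3355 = 2.11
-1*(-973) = 973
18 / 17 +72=1242 / 17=73.06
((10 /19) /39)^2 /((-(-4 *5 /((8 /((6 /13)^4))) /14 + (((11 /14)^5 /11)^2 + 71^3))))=-4888403669094400 /9606794805683187775155873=-0.00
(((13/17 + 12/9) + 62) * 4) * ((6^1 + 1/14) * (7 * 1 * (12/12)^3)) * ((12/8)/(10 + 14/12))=98070/67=1463.73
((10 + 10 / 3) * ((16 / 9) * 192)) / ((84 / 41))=419840 / 189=2221.38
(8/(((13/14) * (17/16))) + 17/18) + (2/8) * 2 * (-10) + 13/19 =4.74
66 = 66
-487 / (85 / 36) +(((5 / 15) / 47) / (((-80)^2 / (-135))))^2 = -12690452642463 / 61526835200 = -206.26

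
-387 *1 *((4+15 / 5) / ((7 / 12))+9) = -8127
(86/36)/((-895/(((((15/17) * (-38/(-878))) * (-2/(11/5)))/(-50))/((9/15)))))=-817/264503646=-0.00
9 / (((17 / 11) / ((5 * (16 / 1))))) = 7920 / 17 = 465.88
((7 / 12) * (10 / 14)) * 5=25 / 12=2.08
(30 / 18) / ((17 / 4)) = 20 / 51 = 0.39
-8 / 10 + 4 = 16 / 5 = 3.20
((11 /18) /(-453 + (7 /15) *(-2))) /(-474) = 5 /1760436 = 0.00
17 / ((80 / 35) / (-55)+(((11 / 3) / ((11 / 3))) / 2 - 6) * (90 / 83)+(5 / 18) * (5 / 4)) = -2300760 / 765773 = -3.00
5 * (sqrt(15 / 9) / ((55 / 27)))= 3.17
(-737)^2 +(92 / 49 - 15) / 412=10965495129 / 20188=543168.97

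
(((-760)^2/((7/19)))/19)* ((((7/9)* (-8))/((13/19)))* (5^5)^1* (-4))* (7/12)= 1920520000000/351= 5471566951.57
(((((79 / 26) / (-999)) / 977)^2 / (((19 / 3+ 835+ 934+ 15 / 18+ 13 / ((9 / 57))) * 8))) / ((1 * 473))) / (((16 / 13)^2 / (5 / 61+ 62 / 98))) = 0.00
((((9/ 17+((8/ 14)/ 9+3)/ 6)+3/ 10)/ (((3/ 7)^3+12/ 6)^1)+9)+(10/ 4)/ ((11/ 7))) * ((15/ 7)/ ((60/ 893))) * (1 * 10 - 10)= 0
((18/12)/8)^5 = 0.00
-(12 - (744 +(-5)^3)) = 607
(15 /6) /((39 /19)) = 95 /78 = 1.22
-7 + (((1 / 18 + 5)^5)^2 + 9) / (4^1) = 2726642.03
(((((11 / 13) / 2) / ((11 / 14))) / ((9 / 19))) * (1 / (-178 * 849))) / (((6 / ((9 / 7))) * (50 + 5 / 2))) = -19 / 618844590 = -0.00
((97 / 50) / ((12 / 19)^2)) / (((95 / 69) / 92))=974947 / 3000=324.98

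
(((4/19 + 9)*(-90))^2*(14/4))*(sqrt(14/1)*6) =5209312500*sqrt(14)/361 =53992971.18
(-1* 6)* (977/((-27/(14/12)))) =6839/27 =253.30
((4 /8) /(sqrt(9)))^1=0.17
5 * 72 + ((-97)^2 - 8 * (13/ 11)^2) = 1180697/ 121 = 9757.83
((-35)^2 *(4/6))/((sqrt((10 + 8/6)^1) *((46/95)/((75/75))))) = 116375 *sqrt(102)/2346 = 500.99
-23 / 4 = -5.75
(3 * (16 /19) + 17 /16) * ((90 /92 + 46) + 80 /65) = 31452439 /181792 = 173.01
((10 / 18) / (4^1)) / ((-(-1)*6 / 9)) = 0.21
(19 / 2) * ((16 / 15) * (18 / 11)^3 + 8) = 801268 / 6655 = 120.40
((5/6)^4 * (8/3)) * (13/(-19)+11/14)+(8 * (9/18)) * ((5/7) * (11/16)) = 5015/2394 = 2.09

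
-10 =-10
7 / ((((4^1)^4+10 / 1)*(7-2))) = 1 / 190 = 0.01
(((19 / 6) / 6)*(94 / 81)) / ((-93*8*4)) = -893 / 4339008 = -0.00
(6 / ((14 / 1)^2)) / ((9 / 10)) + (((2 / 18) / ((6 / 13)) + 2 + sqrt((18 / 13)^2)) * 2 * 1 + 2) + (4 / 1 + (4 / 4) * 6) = 331678 / 17199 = 19.28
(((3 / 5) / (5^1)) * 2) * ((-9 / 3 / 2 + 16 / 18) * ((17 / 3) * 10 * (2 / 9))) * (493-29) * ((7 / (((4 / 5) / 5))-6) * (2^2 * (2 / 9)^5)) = -1677051904 / 23914845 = -70.13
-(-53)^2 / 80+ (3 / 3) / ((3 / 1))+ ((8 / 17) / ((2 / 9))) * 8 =-72779 / 4080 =-17.84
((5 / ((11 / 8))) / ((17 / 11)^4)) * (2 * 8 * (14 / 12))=2981440 / 250563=11.90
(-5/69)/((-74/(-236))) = -590/2553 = -0.23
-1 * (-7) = 7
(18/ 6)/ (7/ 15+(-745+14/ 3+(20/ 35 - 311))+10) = -315/ 109231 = -0.00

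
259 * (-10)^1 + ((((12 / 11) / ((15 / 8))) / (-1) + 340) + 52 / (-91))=-866694 / 385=-2251.15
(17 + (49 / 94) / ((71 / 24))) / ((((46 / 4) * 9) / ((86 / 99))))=0.14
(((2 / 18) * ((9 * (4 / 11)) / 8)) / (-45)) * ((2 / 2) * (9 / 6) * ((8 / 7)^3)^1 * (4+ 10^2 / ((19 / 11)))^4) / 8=-29739515904 / 7167655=-4149.13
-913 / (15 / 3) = -913 / 5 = -182.60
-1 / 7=-0.14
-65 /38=-1.71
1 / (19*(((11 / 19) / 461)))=461 / 11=41.91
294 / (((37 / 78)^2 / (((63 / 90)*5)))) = 6260436 / 1369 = 4573.00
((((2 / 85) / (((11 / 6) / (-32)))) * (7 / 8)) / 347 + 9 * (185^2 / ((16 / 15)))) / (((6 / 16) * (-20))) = -38503.12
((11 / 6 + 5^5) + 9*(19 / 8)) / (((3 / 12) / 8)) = 302228 / 3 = 100742.67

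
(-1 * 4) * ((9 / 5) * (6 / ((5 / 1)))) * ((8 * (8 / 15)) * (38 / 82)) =-17.08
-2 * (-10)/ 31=20/ 31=0.65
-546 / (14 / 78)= -3042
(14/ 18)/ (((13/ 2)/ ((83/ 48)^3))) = 4002509/ 6469632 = 0.62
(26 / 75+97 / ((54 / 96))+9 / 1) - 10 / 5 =40453 / 225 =179.79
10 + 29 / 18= 209 / 18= 11.61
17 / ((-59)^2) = 17 / 3481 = 0.00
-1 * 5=-5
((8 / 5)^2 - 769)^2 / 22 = 26701.38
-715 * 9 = -6435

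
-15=-15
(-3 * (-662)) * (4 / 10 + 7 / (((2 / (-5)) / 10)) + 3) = -1703988 / 5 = -340797.60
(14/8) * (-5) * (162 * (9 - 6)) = -8505/2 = -4252.50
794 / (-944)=-0.84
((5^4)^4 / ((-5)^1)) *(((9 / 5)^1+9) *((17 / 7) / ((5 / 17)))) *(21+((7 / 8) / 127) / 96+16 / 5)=-7494316037841796875 / 113792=-65859779578896.56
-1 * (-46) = 46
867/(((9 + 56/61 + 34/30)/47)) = 3687.24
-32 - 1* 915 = -947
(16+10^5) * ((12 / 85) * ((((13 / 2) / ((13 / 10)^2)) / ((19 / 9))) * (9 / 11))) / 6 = 8527680 / 2431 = 3507.89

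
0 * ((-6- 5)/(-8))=0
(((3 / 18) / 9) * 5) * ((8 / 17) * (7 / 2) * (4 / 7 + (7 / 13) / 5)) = 206 / 1989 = 0.10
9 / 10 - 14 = -131 / 10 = -13.10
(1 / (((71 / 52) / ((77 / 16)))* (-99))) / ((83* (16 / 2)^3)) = -91 / 108619776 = -0.00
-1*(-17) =17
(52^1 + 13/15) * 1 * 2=1586/15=105.73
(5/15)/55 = 1/165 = 0.01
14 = 14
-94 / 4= -47 / 2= -23.50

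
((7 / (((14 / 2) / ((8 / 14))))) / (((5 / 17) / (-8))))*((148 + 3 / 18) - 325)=288592 / 105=2748.50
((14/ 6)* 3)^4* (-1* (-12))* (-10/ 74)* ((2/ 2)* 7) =-1008420/ 37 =-27254.59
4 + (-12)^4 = 20740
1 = 1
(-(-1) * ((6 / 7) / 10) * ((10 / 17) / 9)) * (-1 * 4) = -8 / 357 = -0.02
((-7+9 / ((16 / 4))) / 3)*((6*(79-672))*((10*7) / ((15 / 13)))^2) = 186604054 / 9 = 20733783.78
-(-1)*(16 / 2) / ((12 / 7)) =14 / 3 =4.67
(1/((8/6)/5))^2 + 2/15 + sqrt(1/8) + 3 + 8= sqrt(2)/4 + 6047/240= 25.55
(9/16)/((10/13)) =117/160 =0.73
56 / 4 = 14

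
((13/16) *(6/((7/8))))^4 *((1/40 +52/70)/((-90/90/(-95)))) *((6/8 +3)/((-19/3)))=-22382541675/537824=-41616.85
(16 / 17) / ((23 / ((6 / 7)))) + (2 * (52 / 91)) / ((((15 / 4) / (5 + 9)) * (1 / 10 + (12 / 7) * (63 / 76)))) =396448 / 139587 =2.84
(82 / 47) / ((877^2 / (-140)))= -11480 / 36149063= -0.00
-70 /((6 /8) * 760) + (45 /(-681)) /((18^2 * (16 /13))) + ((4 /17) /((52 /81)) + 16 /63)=5736097391 /11529580608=0.50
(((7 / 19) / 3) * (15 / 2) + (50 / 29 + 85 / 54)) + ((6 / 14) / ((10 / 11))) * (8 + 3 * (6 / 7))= 33543467 / 3644865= 9.20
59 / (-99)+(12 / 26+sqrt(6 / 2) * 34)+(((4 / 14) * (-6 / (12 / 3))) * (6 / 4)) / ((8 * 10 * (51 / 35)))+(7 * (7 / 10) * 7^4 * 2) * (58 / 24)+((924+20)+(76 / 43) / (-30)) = 34 * sqrt(3)+8701617276629 / 150527520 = 57866.37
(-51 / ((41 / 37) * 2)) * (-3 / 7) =5661 / 574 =9.86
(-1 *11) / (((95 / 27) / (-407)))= 120879 / 95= 1272.41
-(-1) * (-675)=-675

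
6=6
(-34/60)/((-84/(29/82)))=493/206640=0.00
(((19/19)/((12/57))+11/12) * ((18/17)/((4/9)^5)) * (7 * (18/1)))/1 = 11160261/256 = 43594.77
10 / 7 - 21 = -137 / 7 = -19.57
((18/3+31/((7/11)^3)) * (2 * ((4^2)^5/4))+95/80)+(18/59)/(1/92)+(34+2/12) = 64319403068077/971376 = 66214733.60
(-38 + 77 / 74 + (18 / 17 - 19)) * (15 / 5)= -207195 / 1258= -164.70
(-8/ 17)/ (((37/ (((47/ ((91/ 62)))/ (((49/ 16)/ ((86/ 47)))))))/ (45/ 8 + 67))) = -7080896/ 400673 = -17.67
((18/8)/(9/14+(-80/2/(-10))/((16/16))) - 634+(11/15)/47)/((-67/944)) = 5480888072/614055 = 8925.73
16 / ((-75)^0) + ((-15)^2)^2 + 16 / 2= 50649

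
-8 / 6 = -4 / 3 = -1.33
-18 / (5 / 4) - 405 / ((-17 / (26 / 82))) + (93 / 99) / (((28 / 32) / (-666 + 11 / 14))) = -4063099823 / 5635245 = -721.02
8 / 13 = 0.62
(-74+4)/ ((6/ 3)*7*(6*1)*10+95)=-14/ 187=-0.07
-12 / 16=-3 / 4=-0.75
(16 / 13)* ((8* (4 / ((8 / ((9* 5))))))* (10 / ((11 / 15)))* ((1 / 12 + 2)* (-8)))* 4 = -28800000 / 143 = -201398.60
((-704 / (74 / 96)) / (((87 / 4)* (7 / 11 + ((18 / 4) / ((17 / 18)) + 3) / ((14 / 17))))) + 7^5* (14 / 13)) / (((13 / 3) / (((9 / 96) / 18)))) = 97811416647 / 4497157600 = 21.75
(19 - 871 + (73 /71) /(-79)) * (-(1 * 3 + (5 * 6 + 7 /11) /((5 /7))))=12062047084 /308495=39099.65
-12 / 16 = -3 / 4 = -0.75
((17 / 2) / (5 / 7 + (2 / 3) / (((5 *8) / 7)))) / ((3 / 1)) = 1190 / 349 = 3.41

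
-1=-1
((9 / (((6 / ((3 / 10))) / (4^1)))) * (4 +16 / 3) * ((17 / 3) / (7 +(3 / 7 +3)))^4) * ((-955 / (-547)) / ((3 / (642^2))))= 49114167933828368 / 139804540443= 351305.96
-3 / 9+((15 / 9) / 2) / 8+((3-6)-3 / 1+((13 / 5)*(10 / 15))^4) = 2265991 / 810000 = 2.80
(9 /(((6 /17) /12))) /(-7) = -306 /7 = -43.71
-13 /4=-3.25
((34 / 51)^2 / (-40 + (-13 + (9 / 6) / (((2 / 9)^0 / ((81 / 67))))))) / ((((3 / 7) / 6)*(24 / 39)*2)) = -6097 / 61731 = -0.10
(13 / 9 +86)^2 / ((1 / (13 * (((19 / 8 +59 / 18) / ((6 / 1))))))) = 3277081379 / 34992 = 93652.30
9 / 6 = 3 / 2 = 1.50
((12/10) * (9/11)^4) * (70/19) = 551124/278179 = 1.98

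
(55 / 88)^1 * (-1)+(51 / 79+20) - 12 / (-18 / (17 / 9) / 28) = 943295 / 17064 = 55.28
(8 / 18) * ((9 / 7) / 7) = 4 / 49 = 0.08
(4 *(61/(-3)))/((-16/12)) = 61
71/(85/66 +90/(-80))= 18744/43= 435.91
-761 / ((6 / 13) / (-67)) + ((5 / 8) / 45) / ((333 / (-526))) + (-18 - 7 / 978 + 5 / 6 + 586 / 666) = 215834941141 / 1954044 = 110455.52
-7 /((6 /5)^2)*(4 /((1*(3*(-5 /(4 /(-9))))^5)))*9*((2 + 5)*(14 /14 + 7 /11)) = -100352 /2192194125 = -0.00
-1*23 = -23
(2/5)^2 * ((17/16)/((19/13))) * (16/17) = 52/475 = 0.11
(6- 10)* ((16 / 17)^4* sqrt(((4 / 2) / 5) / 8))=-131072* sqrt(5) / 417605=-0.70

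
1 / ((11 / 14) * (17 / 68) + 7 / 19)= 1064 / 601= 1.77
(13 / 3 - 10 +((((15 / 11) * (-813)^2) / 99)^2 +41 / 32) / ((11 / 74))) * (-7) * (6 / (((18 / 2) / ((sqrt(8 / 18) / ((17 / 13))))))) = -392260008434887229 / 295689636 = -1326593700.55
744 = 744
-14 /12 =-7 /6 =-1.17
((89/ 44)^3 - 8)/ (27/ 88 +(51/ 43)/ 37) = 37383727/ 45926760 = 0.81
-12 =-12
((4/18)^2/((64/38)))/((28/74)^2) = 26011/127008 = 0.20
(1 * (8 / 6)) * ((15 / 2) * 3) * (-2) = -60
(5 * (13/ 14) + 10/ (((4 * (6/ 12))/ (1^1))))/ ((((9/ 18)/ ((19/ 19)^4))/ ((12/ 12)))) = 135/ 7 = 19.29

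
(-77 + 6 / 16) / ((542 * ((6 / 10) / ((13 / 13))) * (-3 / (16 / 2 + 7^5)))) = 17179325 / 13008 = 1320.67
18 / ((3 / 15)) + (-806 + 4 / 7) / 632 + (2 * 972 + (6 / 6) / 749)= 2032.73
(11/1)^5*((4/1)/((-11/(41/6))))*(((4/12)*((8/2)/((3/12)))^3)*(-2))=9835003904/9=1092778211.56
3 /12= 1 /4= 0.25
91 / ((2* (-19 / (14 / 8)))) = -4.19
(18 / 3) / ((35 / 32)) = 192 / 35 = 5.49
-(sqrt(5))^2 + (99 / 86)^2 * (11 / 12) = -111983 / 29584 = -3.79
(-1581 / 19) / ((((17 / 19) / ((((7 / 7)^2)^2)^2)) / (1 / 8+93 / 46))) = -36735 / 184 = -199.65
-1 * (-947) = 947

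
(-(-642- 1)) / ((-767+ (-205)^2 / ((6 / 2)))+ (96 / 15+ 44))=9645 / 199376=0.05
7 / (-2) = -7 / 2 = -3.50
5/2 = 2.50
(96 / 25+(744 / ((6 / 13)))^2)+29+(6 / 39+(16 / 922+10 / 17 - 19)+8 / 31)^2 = 648096086145455965566 / 249373209318025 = 2598900.21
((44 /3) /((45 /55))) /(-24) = -121 /162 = -0.75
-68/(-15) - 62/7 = -454/105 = -4.32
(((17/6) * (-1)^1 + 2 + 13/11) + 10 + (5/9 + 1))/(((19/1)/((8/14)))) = 0.36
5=5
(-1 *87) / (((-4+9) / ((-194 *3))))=10126.80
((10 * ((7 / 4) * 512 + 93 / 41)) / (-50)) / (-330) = 36829 / 67650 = 0.54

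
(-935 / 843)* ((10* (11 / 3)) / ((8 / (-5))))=257125 / 10116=25.42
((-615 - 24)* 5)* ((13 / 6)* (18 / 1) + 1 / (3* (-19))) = -2366430 / 19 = -124548.95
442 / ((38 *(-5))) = -221 / 95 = -2.33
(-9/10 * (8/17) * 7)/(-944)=63/20060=0.00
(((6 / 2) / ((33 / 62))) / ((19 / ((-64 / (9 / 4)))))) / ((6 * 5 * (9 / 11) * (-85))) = 7936 / 1962225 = 0.00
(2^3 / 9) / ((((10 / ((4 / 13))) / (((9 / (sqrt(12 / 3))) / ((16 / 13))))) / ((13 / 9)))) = 0.14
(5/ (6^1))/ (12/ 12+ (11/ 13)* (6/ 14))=455/ 744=0.61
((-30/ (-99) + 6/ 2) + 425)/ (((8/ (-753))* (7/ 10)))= -8869085/ 154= -57591.46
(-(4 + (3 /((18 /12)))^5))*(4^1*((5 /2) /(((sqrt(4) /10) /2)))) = -3600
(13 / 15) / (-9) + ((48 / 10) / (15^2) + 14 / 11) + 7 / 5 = 96442 / 37125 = 2.60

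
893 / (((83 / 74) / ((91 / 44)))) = 3006731 / 1826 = 1646.62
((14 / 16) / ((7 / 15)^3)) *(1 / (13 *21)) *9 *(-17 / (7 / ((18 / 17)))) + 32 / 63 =-249373 / 1123668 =-0.22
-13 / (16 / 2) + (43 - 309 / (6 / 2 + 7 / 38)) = -53885 / 968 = -55.67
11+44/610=3377/305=11.07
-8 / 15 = -0.53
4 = 4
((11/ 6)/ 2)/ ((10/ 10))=11/ 12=0.92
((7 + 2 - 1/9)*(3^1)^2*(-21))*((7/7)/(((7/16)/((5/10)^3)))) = -480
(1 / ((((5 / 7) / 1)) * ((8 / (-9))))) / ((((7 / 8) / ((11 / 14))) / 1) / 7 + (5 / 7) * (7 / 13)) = -9009 / 3110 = -2.90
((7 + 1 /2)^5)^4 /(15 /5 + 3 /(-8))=110841891002655029296875 /917504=120808073864152122.82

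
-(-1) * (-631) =-631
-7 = -7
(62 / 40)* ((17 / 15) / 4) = 527 / 1200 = 0.44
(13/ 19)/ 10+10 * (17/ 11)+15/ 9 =107779/ 6270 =17.19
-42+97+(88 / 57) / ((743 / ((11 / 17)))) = 39599153 / 719967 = 55.00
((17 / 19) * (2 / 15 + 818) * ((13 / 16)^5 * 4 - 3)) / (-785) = 5412997421 / 3665510400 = 1.48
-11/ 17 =-0.65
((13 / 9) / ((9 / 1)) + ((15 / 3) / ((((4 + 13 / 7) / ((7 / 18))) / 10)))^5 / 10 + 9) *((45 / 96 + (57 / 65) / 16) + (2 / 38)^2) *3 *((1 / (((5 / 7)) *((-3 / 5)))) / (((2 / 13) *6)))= -1873025142144065984543 / 9483535124883797760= -197.50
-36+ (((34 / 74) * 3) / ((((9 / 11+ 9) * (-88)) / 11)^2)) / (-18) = -5965998089 / 165722112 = -36.00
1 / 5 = 0.20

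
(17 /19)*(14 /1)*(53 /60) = 6307 /570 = 11.06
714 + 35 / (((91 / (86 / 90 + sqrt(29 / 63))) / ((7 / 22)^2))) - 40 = 35 * sqrt(203) / 18876 + 38169379 / 56628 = 674.06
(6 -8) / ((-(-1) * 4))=-0.50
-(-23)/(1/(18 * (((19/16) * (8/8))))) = 3933/8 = 491.62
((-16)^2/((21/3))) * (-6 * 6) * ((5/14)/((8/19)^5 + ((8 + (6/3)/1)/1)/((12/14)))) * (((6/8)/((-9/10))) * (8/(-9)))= -126776268800/4251326681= -29.82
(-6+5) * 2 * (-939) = 1878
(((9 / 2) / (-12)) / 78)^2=1 / 43264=0.00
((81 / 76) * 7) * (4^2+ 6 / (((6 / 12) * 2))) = 6237 / 38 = 164.13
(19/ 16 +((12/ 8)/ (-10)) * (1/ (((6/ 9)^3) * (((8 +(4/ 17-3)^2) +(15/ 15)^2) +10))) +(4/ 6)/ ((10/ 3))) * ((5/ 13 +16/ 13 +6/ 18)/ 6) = 0.44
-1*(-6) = 6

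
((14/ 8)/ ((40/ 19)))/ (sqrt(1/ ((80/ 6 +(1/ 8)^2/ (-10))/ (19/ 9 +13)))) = 133*sqrt(6527235)/ 435200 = 0.78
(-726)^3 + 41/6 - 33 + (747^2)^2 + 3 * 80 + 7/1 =1865948322755/6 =310991387125.83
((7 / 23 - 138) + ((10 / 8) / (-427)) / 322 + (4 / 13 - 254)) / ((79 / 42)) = -8394905595 / 40344668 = -208.08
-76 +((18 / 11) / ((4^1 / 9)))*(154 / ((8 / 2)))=263 / 4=65.75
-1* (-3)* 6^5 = 23328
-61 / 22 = -2.77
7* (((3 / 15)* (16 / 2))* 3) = 168 / 5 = 33.60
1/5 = 0.20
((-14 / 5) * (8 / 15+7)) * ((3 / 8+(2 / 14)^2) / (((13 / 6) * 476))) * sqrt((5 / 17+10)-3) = -3503 * sqrt(527) / 3681860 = -0.02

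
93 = 93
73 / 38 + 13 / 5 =4.52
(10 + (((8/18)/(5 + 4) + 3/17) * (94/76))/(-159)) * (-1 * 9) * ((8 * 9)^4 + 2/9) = -10059603353690219/4159917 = -2418222131.28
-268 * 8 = -2144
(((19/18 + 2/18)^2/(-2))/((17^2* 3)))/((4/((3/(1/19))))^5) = -1091959659/2367488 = -461.23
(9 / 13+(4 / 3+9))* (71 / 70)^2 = 216763 / 19110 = 11.34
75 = 75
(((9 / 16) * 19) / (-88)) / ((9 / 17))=-323 / 1408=-0.23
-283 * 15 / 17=-4245 / 17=-249.71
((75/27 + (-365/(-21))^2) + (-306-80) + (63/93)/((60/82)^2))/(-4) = 109175851/5468400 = 19.96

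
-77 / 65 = -1.18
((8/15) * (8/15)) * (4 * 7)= 1792/225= 7.96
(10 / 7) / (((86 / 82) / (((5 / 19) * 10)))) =20500 / 5719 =3.58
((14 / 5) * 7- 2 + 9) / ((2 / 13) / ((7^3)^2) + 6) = 4.43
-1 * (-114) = 114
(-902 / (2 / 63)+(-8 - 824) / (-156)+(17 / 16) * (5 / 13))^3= -5569827133747349244689 / 242970624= -22923870557073.39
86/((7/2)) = 172/7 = 24.57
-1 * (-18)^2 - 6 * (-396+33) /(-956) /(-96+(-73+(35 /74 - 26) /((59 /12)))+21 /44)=-323.99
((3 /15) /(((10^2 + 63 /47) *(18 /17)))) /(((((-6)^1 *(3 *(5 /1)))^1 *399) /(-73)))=58327 /15393539700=0.00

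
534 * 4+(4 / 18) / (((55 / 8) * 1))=1057336 / 495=2136.03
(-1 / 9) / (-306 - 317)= 1 / 5607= 0.00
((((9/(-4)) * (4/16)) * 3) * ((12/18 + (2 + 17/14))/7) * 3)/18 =-489/3136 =-0.16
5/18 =0.28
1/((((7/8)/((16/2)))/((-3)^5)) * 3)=-740.57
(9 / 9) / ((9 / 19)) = 19 / 9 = 2.11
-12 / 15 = -4 / 5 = -0.80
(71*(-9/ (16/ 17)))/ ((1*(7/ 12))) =-32589/ 28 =-1163.89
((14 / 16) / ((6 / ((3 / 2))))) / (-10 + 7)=-7 / 96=-0.07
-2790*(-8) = 22320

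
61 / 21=2.90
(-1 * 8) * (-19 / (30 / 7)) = 532 / 15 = 35.47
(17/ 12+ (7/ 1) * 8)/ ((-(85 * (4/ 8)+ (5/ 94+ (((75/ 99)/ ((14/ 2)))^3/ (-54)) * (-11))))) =-1.35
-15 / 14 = -1.07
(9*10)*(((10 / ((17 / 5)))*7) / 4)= 7875 / 17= 463.24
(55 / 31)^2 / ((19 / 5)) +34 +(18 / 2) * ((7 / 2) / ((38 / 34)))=2301093 / 36518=63.01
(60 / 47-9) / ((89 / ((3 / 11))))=-0.02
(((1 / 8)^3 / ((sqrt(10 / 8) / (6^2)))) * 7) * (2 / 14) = 0.06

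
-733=-733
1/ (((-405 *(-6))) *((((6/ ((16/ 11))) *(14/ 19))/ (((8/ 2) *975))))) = 9880/ 18711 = 0.53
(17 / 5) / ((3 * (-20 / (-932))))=3961 / 75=52.81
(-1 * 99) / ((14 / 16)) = -792 / 7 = -113.14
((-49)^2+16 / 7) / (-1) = -2403.29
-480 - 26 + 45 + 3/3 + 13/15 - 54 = -7697/15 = -513.13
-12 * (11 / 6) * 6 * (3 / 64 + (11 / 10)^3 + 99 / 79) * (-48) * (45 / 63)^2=164618883 / 19355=8505.24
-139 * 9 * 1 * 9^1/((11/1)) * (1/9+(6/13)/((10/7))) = -317754/715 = -444.41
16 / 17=0.94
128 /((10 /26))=332.80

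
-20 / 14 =-10 / 7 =-1.43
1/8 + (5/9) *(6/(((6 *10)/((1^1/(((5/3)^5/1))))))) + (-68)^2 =4624.13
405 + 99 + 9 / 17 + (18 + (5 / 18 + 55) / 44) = 7052251 / 13464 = 523.79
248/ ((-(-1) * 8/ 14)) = 434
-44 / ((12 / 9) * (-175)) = 33 / 175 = 0.19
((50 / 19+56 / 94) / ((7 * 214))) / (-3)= -1441 / 2006571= -0.00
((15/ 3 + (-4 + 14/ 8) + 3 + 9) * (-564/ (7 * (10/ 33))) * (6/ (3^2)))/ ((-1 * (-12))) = -30503/ 140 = -217.88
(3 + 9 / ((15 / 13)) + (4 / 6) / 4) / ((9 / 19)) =6251 / 270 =23.15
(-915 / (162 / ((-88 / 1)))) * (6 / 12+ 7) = 33550 / 9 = 3727.78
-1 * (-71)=71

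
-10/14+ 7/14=-0.21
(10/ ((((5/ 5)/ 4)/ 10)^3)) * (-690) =-441600000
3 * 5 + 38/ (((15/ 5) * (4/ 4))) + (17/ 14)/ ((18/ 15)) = 803/ 28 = 28.68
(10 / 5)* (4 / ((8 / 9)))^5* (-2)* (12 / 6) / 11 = -59049 / 44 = -1342.02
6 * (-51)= -306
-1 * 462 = -462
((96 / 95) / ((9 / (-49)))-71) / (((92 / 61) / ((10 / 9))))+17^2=5489839 / 23598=232.64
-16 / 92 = -4 / 23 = -0.17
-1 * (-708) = 708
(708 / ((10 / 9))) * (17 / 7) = 54162 / 35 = 1547.49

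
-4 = -4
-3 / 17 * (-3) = 9 / 17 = 0.53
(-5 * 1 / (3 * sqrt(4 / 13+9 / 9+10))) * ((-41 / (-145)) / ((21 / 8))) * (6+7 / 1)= -4264 * sqrt(39) / 38367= -0.69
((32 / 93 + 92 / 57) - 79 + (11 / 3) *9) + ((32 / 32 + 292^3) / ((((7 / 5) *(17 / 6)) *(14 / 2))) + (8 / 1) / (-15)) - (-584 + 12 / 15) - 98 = 62878249922 / 70091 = 897094.49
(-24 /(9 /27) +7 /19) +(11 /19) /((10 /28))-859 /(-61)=-324106 /5795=-55.93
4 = 4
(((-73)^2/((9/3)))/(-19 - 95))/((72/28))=-37303/6156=-6.06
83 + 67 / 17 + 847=15877 / 17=933.94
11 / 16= 0.69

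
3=3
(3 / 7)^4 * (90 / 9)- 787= -1888777 / 2401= -786.66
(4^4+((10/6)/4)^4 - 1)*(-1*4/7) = -145.73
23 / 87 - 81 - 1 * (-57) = -2065 / 87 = -23.74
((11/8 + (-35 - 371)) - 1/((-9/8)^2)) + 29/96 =-1050053/2592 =-405.11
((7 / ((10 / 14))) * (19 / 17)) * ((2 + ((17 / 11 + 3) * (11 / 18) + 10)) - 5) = 81928 / 765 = 107.10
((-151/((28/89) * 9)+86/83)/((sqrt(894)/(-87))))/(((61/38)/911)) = 549027373165 * sqrt(894)/190105524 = 86351.13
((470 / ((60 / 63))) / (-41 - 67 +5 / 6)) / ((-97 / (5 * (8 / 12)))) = 9870 / 62371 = 0.16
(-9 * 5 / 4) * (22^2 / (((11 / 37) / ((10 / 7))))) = -183150 / 7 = -26164.29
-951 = -951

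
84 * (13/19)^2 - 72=-11796/361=-32.68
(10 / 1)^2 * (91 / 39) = 700 / 3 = 233.33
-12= -12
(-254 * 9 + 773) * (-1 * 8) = 12104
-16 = -16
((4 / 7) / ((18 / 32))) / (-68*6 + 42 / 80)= -2560 / 1026837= -0.00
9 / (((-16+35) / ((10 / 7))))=90 / 133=0.68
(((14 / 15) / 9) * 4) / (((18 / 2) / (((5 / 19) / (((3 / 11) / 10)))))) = 6160 / 13851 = 0.44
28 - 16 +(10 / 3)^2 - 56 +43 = 10.11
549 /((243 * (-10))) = -61 /270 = -0.23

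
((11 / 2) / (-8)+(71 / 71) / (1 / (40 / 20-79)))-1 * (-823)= 11925 / 16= 745.31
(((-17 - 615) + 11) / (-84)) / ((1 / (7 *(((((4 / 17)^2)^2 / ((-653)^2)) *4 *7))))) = 370944 / 35614106089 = 0.00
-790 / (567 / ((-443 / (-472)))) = -174985 / 133812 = -1.31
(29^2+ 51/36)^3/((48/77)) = 79545444827233/82944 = 959025906.96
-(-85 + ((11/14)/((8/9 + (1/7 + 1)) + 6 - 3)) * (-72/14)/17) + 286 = 13997015/37723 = 371.05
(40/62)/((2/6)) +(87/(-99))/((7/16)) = -524/7161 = -0.07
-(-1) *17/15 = 17/15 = 1.13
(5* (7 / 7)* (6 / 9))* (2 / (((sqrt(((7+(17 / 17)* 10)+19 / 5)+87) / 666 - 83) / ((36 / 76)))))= -11044544400 / 290287431739 - 279720* sqrt(55) / 290287431739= -0.04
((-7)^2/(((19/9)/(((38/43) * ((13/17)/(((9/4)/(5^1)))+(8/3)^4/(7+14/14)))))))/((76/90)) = 2705780/13889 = 194.81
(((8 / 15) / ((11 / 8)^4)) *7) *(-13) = -2981888 / 219615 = -13.58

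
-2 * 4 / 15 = -8 / 15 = -0.53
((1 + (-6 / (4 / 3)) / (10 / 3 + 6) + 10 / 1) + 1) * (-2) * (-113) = 72885 / 28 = 2603.04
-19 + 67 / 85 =-1548 / 85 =-18.21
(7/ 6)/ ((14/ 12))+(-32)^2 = 1025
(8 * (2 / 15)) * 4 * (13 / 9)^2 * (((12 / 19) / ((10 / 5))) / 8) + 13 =102739 / 7695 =13.35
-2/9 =-0.22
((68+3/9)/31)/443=205/41199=0.00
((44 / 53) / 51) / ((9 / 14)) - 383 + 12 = -9024701 / 24327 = -370.97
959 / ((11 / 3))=2877 / 11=261.55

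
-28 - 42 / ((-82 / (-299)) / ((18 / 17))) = -132538 / 697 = -190.15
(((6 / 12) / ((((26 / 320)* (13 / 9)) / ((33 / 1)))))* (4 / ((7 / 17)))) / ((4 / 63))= 3635280 / 169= 21510.53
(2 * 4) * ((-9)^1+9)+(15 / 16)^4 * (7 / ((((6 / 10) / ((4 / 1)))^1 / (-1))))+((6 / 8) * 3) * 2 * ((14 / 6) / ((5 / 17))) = -28581 / 81920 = -0.35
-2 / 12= -1 / 6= -0.17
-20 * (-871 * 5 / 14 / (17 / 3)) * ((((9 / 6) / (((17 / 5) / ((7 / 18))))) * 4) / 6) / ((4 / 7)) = 762125 / 3468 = 219.76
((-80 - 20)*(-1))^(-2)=1 / 10000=0.00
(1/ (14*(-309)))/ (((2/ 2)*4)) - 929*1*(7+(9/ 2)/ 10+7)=-1161448811/ 86520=-13424.05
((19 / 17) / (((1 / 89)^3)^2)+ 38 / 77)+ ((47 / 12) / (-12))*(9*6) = 555449678115.75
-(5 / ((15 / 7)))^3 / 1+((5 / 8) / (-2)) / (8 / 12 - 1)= -5083 / 432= -11.77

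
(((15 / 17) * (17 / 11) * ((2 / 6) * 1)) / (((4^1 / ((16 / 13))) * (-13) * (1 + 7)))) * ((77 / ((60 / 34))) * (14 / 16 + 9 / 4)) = -2975 / 16224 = -0.18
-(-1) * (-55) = -55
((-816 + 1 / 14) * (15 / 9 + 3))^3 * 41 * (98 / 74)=-2994473452029703 / 999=-2997470922952.66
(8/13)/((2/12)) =48/13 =3.69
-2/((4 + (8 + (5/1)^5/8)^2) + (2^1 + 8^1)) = -128/10170617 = -0.00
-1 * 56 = -56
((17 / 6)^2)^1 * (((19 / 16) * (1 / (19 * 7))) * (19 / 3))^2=104329 / 4064256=0.03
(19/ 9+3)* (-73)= -3358/ 9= -373.11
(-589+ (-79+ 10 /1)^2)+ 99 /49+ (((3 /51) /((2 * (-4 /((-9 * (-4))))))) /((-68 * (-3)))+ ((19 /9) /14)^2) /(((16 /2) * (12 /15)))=175095822109 /41948928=4174.02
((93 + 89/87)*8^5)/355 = 53608448/6177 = 8678.72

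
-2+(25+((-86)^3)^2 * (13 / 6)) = 2629687028453 / 3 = 876562342817.67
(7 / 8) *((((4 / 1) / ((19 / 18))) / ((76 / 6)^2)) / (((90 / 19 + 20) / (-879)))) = -498393 / 678680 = -0.73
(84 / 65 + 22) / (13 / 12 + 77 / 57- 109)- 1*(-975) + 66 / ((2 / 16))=791116741 / 526435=1502.78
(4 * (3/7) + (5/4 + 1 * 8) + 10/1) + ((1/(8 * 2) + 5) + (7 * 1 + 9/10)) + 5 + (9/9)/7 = 21879/560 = 39.07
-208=-208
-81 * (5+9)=-1134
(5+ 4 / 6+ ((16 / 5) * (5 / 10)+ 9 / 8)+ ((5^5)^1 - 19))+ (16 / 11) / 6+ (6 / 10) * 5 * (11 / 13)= 17830227 / 5720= 3117.17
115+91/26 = 237/2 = 118.50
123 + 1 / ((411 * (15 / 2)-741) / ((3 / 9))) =123.00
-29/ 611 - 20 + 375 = 216876/ 611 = 354.95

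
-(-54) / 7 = 54 / 7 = 7.71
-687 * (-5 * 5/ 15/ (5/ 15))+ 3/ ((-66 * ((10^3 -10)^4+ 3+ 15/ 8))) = 290368961904273611/ 84532448880429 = 3435.00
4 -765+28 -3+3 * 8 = -712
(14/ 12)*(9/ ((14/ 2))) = 3/ 2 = 1.50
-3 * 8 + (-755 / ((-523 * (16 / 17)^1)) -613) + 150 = -4062381 / 8368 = -485.47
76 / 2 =38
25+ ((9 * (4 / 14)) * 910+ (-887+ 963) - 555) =1886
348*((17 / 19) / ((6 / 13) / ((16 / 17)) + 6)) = 205088 / 4275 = 47.97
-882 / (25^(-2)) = -551250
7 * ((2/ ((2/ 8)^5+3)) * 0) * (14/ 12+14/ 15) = 0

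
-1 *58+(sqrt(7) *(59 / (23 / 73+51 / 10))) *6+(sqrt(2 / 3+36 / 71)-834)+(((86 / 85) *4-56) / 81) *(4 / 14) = -14332924 / 16065+5 *sqrt(2130) / 213+4380 *sqrt(7) / 67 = -718.14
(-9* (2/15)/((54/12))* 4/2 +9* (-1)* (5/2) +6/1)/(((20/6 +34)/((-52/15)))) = 949/600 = 1.58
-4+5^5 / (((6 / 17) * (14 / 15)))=265513 / 28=9482.61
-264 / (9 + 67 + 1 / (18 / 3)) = -1584 / 457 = -3.47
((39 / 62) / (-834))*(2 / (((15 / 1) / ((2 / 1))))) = -0.00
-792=-792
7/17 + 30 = 517/17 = 30.41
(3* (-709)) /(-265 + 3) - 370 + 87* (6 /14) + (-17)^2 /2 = -165148 /917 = -180.10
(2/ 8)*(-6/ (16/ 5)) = -15/ 32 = -0.47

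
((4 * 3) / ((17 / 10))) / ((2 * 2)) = 1.76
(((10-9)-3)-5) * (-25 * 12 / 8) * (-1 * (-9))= 4725 / 2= 2362.50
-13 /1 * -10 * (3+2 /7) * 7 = 2990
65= 65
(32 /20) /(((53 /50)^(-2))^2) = 2.02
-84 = -84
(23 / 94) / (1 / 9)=207 / 94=2.20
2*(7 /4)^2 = 49 /8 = 6.12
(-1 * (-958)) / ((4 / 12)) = 2874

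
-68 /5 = -13.60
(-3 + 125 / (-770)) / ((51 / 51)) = -3.16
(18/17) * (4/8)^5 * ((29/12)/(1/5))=435/1088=0.40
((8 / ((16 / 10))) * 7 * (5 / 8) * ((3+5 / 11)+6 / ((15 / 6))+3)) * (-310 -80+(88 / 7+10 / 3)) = -2391170 / 33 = -72459.70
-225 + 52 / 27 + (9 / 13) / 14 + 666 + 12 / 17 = 37064245 / 83538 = 443.68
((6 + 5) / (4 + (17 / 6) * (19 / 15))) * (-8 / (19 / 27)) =-213840 / 12977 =-16.48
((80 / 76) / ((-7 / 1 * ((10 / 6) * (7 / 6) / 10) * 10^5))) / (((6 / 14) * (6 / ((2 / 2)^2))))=-1 / 332500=-0.00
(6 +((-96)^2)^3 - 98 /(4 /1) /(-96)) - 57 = 782757789645.26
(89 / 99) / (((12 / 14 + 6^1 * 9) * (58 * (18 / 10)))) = 3115 / 19844352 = 0.00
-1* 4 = -4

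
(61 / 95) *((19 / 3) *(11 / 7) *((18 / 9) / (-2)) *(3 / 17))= -671 / 595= -1.13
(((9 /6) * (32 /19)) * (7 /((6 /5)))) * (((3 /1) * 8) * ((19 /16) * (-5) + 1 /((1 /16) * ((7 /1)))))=-24540 /19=-1291.58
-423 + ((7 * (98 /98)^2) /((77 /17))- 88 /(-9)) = -411.68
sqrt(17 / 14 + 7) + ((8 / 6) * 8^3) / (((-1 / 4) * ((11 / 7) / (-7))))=sqrt(1610) / 14 + 401408 / 33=12166.74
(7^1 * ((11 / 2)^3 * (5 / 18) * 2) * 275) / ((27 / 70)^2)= 15693321875 / 13122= 1195955.03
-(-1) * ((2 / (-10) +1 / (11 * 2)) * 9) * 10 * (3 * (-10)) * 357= 1638630 / 11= 148966.36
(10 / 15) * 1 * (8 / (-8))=-2 / 3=-0.67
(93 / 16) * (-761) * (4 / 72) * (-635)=14980285 / 96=156044.64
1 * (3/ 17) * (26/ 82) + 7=4918/ 697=7.06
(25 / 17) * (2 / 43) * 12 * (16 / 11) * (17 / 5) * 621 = 1192320 / 473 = 2520.76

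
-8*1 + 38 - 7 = 23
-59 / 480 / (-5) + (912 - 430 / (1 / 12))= -10195141 / 2400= -4247.98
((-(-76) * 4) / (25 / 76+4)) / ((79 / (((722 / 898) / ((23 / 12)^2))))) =1201038336 / 6173408311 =0.19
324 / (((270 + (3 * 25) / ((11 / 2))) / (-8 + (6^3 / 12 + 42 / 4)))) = 12177 / 520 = 23.42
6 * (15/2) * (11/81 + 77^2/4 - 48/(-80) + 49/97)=233115769/3492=66757.09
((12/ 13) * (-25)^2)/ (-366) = -1250/ 793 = -1.58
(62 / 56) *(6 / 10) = 93 / 140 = 0.66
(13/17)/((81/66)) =286/459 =0.62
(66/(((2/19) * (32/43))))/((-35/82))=-1105401/560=-1973.93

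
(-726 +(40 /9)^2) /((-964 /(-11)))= -314633 /39042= -8.06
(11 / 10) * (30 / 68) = 33 / 68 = 0.49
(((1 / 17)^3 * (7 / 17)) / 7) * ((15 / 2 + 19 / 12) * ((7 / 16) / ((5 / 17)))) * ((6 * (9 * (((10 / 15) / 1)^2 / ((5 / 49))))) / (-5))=-0.01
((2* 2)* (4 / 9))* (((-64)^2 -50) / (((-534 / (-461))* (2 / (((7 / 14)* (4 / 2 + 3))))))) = 7761.99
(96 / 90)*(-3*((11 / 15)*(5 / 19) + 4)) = -13.42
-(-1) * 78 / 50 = 39 / 25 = 1.56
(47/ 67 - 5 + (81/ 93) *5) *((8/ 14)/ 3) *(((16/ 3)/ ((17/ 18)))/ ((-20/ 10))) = -7488/ 247163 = -0.03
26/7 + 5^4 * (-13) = -8121.29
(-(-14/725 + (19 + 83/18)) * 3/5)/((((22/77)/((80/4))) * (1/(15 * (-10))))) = 4310222/29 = 148628.34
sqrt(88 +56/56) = sqrt(89) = 9.43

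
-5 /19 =-0.26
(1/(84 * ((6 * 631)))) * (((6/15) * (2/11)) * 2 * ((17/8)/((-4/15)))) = -17/4664352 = -0.00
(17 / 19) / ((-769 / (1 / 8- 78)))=10591 / 116888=0.09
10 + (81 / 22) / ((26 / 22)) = 13.12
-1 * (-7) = 7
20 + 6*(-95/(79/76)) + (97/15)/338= -211614137/400530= -528.34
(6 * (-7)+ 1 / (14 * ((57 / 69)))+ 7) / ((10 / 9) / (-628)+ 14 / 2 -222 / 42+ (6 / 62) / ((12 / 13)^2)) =-3254387688 / 170215091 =-19.12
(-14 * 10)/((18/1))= -70/9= -7.78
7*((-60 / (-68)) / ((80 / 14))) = 147 / 136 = 1.08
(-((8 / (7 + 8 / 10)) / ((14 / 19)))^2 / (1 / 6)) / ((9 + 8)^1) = -288800 / 422331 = -0.68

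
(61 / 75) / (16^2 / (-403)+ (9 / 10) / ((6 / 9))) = 98332 / 86415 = 1.14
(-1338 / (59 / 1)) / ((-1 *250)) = 669 / 7375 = 0.09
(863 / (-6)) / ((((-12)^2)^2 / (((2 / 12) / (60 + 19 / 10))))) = -4315 / 231040512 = -0.00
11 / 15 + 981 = 14726 / 15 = 981.73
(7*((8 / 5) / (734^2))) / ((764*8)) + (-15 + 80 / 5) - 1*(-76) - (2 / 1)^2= 150237498167 / 2058047920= 73.00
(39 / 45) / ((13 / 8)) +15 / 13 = 329 / 195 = 1.69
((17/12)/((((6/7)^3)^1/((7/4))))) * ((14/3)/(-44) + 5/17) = 0.74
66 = 66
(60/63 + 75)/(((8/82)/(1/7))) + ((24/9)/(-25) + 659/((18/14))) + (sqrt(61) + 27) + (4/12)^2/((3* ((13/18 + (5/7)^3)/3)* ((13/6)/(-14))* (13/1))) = 658.42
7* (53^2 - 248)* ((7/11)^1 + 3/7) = 19091.09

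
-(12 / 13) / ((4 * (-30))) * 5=1 / 26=0.04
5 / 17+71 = 1212 / 17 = 71.29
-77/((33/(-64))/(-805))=-360640/3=-120213.33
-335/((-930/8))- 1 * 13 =-941/93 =-10.12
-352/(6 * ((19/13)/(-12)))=9152/19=481.68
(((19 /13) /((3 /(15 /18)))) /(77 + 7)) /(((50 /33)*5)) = 209 /327600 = 0.00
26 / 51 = 0.51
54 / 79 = 0.68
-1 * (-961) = 961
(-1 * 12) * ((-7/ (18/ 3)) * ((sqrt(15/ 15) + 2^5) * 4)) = 1848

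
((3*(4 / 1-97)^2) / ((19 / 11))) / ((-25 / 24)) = -6850008 / 475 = -14421.07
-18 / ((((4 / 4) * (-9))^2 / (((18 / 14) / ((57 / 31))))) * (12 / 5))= -155 / 2394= -0.06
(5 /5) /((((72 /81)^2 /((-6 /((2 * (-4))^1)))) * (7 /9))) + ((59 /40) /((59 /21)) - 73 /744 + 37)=32204027 /833280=38.65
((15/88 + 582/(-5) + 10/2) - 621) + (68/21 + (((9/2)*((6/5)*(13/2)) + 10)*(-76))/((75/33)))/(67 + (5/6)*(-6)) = -5417312407/7161000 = -756.50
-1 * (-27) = 27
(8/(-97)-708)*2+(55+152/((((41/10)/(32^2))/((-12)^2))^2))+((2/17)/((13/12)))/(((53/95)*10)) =375498632708747404947/1909886641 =196607811504.53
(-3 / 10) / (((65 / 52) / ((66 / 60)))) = -33 / 125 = -0.26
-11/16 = -0.69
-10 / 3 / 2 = -5 / 3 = -1.67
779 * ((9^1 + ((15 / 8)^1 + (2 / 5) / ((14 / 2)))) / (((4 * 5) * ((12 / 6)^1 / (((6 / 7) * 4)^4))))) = 12361346496 / 420175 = 29419.52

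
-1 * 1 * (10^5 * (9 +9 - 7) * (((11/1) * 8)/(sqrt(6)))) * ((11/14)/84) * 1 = -66550000 * sqrt(6)/441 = -369645.22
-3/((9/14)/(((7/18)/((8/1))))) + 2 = 383/216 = 1.77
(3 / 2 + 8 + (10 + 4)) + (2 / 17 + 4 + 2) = 1007 / 34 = 29.62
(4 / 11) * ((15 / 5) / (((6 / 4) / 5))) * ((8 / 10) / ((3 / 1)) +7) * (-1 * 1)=-872 / 33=-26.42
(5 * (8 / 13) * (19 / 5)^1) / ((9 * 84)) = 38 / 2457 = 0.02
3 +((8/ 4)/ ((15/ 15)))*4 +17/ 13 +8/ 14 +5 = 1627/ 91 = 17.88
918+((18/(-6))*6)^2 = 1242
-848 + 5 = -843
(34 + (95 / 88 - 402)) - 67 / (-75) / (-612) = -370517749 / 1009800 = -366.92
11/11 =1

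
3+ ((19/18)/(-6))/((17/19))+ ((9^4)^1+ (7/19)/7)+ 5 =229147973/34884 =6568.86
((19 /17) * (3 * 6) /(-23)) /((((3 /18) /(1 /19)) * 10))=-54 /1955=-0.03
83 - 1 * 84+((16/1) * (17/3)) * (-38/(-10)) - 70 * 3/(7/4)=3353/15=223.53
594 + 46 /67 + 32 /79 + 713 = 6923729 /5293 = 1308.09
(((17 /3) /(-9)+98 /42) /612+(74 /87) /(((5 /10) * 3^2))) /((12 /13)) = 597415 /2875176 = 0.21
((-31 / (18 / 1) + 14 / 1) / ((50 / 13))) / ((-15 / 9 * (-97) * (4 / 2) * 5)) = 2873 / 1455000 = 0.00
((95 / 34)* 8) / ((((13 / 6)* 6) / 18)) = 6840 / 221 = 30.95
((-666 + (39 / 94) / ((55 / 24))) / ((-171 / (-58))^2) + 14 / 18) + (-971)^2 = 7917968914928 / 8398665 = 942765.18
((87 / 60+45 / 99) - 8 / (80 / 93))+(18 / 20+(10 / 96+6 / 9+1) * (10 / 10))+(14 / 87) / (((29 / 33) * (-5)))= -2114221 / 444048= -4.76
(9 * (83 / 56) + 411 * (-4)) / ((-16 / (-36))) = -3668.99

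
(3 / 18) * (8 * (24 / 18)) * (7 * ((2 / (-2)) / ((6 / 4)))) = -224 / 27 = -8.30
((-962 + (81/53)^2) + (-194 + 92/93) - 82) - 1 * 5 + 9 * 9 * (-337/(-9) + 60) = 6653.32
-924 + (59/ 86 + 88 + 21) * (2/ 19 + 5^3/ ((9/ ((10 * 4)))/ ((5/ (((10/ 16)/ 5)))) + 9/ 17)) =293837002325/ 11889801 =24713.37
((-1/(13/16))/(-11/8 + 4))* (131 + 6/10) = -61.70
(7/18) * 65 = 455/18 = 25.28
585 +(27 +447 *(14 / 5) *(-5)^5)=-3910638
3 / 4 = 0.75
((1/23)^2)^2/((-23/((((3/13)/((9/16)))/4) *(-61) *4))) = 976/251017377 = 0.00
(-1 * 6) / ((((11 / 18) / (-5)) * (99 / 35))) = 2100 / 121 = 17.36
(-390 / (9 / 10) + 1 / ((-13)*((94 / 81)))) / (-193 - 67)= 1588843 / 953160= 1.67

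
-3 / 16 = -0.19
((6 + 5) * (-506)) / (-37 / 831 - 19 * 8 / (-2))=-4625346 / 63119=-73.28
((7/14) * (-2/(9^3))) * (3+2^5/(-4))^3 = 125/729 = 0.17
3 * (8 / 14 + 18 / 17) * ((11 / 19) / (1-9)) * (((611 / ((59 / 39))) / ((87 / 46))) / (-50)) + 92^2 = 3274943281889 / 386857100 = 8465.51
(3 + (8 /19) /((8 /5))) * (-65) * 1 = -4030 /19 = -212.11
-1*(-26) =26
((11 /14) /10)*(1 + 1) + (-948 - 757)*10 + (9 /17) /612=-689836607 /40460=-17049.84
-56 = -56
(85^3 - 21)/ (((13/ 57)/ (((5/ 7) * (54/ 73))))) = 9451060560/ 6643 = 1422709.70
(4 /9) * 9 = 4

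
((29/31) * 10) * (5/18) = 725/279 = 2.60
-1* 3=-3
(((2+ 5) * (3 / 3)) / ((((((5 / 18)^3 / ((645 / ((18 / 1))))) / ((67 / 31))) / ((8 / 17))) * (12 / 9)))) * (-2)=-235227888 / 13175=-17854.11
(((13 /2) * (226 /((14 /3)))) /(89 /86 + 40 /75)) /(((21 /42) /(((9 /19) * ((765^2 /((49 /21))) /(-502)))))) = -155414507625 /1635767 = -95010.17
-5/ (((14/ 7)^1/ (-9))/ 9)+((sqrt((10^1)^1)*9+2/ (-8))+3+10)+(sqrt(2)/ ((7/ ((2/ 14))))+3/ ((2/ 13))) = sqrt(2)/ 49+9*sqrt(10)+939/ 4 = 263.24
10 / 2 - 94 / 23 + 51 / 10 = 1383 / 230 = 6.01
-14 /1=-14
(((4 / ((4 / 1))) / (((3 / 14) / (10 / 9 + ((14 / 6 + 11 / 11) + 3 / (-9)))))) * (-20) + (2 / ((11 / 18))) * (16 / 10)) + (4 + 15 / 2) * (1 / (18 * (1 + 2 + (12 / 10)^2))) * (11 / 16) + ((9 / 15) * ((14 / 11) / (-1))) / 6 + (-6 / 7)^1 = -3112635481 / 8205120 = -379.35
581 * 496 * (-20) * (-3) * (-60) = -1037433600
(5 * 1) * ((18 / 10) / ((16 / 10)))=45 / 8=5.62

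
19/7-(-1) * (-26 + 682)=4611/7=658.71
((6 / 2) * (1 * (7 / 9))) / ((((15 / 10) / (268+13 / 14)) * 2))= 1255 / 6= 209.17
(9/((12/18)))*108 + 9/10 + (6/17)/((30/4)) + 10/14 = 1736997/1190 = 1459.66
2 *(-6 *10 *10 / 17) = -1200 / 17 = -70.59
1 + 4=5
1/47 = 0.02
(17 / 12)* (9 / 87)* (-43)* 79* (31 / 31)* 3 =-173247 / 116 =-1493.51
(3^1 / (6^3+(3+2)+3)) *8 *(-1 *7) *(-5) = 15 / 4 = 3.75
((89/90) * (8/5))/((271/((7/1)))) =0.04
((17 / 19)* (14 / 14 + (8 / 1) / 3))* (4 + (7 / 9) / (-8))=52547 / 4104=12.80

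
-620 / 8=-155 / 2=-77.50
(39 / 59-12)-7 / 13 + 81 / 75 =-207041 / 19175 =-10.80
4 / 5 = 0.80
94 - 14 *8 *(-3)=430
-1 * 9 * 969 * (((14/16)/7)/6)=-2907/16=-181.69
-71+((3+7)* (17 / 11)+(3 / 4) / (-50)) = -122233 / 2200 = -55.56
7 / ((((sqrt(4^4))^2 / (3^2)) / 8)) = 63 / 32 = 1.97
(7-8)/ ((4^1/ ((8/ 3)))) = -2/ 3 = -0.67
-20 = -20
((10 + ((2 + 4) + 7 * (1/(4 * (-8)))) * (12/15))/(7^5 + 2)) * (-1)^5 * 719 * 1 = -2157/3448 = -0.63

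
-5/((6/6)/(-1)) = 5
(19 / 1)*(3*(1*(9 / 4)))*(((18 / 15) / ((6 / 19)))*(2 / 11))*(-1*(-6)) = 29241 / 55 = 531.65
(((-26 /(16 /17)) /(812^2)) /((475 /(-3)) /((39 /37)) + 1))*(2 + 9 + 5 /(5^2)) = 25857 /8222019680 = 0.00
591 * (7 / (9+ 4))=4137 / 13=318.23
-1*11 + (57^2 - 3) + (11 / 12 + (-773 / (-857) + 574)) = 39190459 / 10284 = 3810.82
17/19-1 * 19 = -344/19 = -18.11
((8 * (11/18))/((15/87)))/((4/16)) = 113.42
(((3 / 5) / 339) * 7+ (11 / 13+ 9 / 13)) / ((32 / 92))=261993 / 58760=4.46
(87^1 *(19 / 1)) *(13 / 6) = 7163 / 2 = 3581.50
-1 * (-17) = 17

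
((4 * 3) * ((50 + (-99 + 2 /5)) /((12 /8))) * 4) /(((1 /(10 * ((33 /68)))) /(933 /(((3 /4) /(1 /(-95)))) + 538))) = -6398007264 /1615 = -3961614.40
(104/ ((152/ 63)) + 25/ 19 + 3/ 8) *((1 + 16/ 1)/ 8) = 115753/ 1216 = 95.19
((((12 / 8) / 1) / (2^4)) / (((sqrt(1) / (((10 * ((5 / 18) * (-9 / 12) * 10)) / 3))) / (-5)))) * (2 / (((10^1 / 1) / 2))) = 125 / 96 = 1.30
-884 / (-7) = 884 / 7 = 126.29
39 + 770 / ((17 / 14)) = 11443 / 17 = 673.12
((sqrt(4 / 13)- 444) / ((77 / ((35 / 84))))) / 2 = -185 / 154 +5*sqrt(13) / 12012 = -1.20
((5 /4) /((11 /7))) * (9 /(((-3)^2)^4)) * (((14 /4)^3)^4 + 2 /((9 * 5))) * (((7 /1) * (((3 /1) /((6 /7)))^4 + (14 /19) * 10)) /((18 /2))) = 486886177055866189 /1078394093568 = 451491.88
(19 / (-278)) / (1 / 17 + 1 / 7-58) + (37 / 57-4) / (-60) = 2453557 / 43021890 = 0.06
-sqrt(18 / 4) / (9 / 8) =-4 * sqrt(2) / 3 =-1.89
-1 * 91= -91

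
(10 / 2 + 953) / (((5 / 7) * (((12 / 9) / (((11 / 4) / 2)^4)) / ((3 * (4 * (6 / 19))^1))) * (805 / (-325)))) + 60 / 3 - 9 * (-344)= -1067204081 / 447488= -2384.88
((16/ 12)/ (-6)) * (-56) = 112/ 9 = 12.44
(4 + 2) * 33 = 198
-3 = -3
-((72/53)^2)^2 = -26873856/7890481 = -3.41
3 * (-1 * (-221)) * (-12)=-7956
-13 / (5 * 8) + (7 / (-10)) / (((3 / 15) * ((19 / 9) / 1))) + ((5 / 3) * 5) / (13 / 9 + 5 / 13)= 209251 / 81320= 2.57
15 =15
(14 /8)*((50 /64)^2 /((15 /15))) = 4375 /4096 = 1.07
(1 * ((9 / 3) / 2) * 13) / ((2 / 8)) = 78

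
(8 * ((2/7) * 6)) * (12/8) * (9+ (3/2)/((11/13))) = 17064/77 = 221.61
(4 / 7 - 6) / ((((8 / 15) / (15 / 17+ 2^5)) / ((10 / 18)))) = -265525 / 1428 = -185.94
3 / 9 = 1 / 3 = 0.33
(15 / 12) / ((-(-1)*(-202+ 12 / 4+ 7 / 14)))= -5 / 794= -0.01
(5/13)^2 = 25/169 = 0.15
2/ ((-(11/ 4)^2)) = -32/ 121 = -0.26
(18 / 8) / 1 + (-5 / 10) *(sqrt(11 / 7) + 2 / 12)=13 / 6 - sqrt(77) / 14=1.54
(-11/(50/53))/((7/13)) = -7579/350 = -21.65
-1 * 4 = -4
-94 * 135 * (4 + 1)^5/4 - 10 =-19828145/2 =-9914072.50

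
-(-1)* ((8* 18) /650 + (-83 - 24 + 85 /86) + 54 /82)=-120475503 /1145950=-105.13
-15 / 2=-7.50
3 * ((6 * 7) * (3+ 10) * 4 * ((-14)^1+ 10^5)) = 655108272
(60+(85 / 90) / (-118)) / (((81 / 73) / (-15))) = -811.00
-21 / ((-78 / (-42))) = -147 / 13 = -11.31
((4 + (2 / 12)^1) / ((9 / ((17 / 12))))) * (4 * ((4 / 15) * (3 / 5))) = 34 / 81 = 0.42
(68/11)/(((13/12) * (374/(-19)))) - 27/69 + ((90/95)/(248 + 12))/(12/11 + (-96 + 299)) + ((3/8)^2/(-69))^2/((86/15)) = -42583677478113327/62514785374412800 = -0.68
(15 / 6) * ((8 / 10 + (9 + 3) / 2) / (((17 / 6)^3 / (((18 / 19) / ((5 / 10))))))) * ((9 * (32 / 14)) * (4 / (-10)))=-2239488 / 192185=-11.65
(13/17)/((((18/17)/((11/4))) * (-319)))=-13/2088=-0.01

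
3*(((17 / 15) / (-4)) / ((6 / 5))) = -17 / 24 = -0.71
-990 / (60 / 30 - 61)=990 / 59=16.78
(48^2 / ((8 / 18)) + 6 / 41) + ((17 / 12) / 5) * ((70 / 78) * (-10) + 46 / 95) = 11806985042 / 2278575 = 5181.74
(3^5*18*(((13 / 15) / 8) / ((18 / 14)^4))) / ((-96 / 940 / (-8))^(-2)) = 31213 / 1104500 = 0.03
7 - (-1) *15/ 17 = 134/ 17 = 7.88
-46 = -46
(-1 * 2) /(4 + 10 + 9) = -2 /23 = -0.09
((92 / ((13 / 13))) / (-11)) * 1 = -92 / 11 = -8.36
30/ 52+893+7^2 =24507/ 26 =942.58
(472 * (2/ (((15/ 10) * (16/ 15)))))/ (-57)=-590/ 57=-10.35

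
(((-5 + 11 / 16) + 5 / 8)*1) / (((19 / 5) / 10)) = -1475 / 152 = -9.70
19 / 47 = 0.40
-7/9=-0.78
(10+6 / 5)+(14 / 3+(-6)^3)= -3002 / 15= -200.13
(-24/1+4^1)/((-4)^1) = 5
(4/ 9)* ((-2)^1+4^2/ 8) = 0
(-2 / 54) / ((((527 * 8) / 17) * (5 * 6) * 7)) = -1 / 1406160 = -0.00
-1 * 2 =-2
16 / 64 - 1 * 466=-1863 / 4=-465.75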